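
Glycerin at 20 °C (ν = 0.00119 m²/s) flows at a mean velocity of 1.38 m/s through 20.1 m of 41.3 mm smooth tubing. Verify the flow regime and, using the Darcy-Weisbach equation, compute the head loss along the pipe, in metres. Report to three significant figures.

Re = VD/ν = 1.38·0.04130/0.00119 = 47.9 → laminar (Re < 2300)
f = 64/Re = 1.336
h_f = f(L/D)V²/(2g) = 1.336·(20.1/0.04130)·1.38²/(2·9.81) = 63.13 m

h_f ≈ 63.1 m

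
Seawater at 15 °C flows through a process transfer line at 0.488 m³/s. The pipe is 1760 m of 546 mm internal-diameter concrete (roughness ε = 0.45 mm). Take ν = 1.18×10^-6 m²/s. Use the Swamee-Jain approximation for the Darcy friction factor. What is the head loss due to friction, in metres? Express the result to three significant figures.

V = 4Q/(πD²) = 4·0.488/(π·0.546²) = 2.084 m/s
Re = VD/ν = 2.084·0.546/1.18×10^-6 = 9.64×10^5 → turbulent
ε/D = 0.45/546 = 8.24×10^-4
Swamee-Jain: f = 0.01920
h_f = f(L/D)V²/(2g) = 0.01920·(1760/0.546)·2.084²/(2·9.81) = 13.70 m

h_f ≈ 13.7 m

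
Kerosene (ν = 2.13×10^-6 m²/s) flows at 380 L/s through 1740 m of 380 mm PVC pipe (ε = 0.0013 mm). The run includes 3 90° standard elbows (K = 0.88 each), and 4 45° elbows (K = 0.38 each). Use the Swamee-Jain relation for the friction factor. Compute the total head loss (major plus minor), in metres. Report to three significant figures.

V = 4Q/(πD²) = 3.351 m/s; V²/2g = 0.5722 m
Re = 5.98×10^5, ε/D = 3.42×10^-6 → f = 0.01274 (Swamee-Jain)
Major: h_f = f(L/D)·V²/2g = 0.01274·4579·0.5722 = 33.39 m
Minor: ΣK = 4.16; h_m = ΣK·V²/2g = 2.380 m
Total H_L = 33.39 + 2.380 = 35.77 m

H_L ≈ 35.8 m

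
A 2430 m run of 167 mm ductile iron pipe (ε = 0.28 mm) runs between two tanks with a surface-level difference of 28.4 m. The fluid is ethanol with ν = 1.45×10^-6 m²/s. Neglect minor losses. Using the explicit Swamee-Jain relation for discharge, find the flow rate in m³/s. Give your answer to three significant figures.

Swamee-Jain (Type II): Q = -0.965·√(gD⁵h_f/L)·ln[ε/(3.7D) + √(3.17ν²L/(gD³h_f))]
√(gD⁵h_f/L) = √(9.81·0.167⁵·28.4/2430) = 0.003859
ε/(3.7D) = 4.53×10^-4; √(3.17ν²L/(gD³h_f)) = 1.12×10^-4
Q = -0.965·0.003859·ln(5.649×10^-4) = 0.02785 m³/s
Check: V = 1.27 m/s, Re = 1.46×10^5, f = 0.02389, h_f = 28.6 m ≈ 28.4 m ✓

Q ≈ 0.0279 m³/s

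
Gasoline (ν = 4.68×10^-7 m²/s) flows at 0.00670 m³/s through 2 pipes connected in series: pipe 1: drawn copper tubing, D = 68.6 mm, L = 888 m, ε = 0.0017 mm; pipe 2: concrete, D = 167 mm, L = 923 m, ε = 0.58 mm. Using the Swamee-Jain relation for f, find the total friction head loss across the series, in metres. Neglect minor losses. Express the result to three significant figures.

Pipe 1: V = 1.813 m/s, Re = 2.66×10^5, ε/D = 2.48×10^-5, f = 0.01497, h_1 = f(L/D)V²/2g = 32.46 m
Pipe 2: V = 0.3059 m/s, Re = 1.09×10^5, ε/D = 0.00347, f = 0.02861, h_2 = f(L/D)V²/2g = 0.7540 m
Series → Q common, losses add: H = Σh = 33.22 m

H ≈ 33.2 m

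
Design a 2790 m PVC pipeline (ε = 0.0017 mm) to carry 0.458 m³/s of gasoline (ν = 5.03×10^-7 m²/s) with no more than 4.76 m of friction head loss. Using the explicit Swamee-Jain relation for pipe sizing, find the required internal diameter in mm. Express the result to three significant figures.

D ≈ 645 mm

Swamee-Jain (Type III): D = 0.66·[ε^1.25·(LQ²/(gh_f))^4.75 + ν·Q^9.4·(L/(gh_f))^5.2]^0.04
LQ²/(gh_f) = 12.53; L/(gh_f) = 59.75
Term 1 = ε^1.25·(…)^4.75 = 0.0101; Term 2 = ν·Q^9.4·(…)^5.2 = 0.563
D = 0.66·(0.0101 + 0.563)^0.04 = 0.6455 m = 645 mm
Check: V = 1.40 m/s, Re = 1.80×10^6, f = 0.01064, h_f = 4.59 m ≈ 4.76 m ✓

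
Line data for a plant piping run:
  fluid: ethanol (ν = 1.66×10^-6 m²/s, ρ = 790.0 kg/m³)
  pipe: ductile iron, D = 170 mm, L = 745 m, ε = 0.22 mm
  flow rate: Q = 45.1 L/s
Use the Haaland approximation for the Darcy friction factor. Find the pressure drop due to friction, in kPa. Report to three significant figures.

Δp ≈ 150 kPa

V = 4Q/(πD²) = 4·0.0451/(π·0.170²) = 1.987 m/s
Re = VD/ν = 1.987·0.170/1.66×10^-6 = 2.03×10^5 → turbulent
ε/D = 0.22/170 = 0.00129
Haaland: f = 0.02200
h_f = f(L/D)V²/(2g) = 0.02200·(745/0.170)·1.987²/(2·9.81) = 19.40 m
Δp = ρg·h_f = 790.0·9.81·19.40 = 150.3 kPa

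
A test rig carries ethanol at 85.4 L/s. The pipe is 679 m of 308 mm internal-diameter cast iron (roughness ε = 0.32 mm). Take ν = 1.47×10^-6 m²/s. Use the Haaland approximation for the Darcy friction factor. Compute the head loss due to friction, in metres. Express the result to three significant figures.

h_f ≈ 3.08 m

V = 4Q/(πD²) = 4·0.0854/(π·0.308²) = 1.146 m/s
Re = VD/ν = 1.146·0.308/1.47×10^-6 = 2.40×10^5 → turbulent
ε/D = 0.32/308 = 0.00104
Haaland: f = 0.02088
h_f = f(L/D)V²/(2g) = 0.02088·(679/0.308)·1.146²/(2·9.81) = 3.082 m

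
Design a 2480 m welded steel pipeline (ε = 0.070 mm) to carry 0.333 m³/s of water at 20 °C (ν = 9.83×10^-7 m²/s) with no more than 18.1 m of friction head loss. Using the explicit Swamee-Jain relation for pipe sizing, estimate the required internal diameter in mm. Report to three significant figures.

Swamee-Jain (Type III): D = 0.66·[ε^1.25·(LQ²/(gh_f))^4.75 + ν·Q^9.4·(L/(gh_f))^5.2]^0.04
LQ²/(gh_f) = 1.549; L/(gh_f) = 13.97
Term 1 = ε^1.25·(…)^4.75 = 5.11×10^-5; Term 2 = ν·Q^9.4·(…)^5.2 = 2.87×10^-5
D = 0.66·(5.11×10^-5 + 2.87×10^-5)^0.04 = 0.4525 m = 453 mm
Check: V = 2.07 m/s, Re = 9.53×10^5, f = 0.01429, h_f = 17.1 m ≈ 18.1 m ✓

D ≈ 453 mm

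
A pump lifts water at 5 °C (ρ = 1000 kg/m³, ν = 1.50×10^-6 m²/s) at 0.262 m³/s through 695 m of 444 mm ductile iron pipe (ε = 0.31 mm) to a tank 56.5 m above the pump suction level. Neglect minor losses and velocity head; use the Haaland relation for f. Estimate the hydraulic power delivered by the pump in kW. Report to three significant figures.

V = 4Q/(πD²) = 1.692 m/s; Re = 5.01×10^5; ε/D = 6.98×10^-4; f = 0.01873
h_f = f(L/D)V²/2g = 4.279 m
Total head H = z + h_f = 56.5 + 4.279 = 60.78 m
P_hyd = ρgQH = 1000·9.81·0.262·60.78 = 156.2 kW

P_hyd ≈ 156 kW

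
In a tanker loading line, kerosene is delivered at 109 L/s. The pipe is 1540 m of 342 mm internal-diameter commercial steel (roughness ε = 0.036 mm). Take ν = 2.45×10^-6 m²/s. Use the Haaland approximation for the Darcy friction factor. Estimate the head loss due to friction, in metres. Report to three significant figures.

h_f ≈ 5.41 m

V = 4Q/(πD²) = 4·0.109/(π·0.342²) = 1.187 m/s
Re = VD/ν = 1.187·0.342/2.45×10^-6 = 1.66×10^5 → turbulent
ε/D = 0.036/342 = 1.05×10^-4
Haaland: f = 0.01673
h_f = f(L/D)V²/(2g) = 0.01673·(1540/0.342)·1.187²/(2·9.81) = 5.405 m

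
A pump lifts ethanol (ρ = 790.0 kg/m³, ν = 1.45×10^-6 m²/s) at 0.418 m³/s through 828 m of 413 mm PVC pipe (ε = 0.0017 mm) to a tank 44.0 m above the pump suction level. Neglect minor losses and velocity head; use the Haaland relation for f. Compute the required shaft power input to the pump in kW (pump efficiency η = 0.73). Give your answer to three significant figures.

V = 4Q/(πD²) = 3.120 m/s; Re = 8.89×10^5; ε/D = 4.12×10^-6; f = 0.01188
h_f = f(L/D)V²/2g = 11.82 m
Total head H = z + h_f = 44.0 + 11.82 = 55.82 m
P_hyd = ρgQH = 790.0·9.81·0.418·55.82 = 180.8 kW
P_shaft = P_hyd/η = 180.8/0.73 = 247.7 kW

P_shaft ≈ 248 kW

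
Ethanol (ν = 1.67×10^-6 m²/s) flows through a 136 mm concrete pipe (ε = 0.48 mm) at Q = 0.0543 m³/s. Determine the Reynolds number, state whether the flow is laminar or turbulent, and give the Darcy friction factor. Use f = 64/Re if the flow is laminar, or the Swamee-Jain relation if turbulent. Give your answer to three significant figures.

V = 4Q/(πD²) = 3.738 m/s
Re = VD/ν = 3.738·0.136/1.67×10^-6 = 3.04×10^5
Re > 4000 → turbulent; ε/D = 0.00353
Swamee-Jain: f = 0.02794

Re ≈ 3.04×10^5; turbulent; f ≈ 0.0279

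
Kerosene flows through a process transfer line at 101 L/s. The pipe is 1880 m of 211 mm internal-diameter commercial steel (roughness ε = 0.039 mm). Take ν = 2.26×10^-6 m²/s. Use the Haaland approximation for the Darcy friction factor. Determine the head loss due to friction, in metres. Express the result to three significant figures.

V = 4Q/(πD²) = 4·0.101/(π·0.211²) = 2.888 m/s
Re = VD/ν = 2.888·0.211/2.26×10^-6 = 2.70×10^5 → turbulent
ε/D = 0.039/211 = 1.85×10^-4
Haaland: f = 0.01614
h_f = f(L/D)V²/(2g) = 0.01614·(1880/0.211)·2.888²/(2·9.81) = 61.16 m

h_f ≈ 61.2 m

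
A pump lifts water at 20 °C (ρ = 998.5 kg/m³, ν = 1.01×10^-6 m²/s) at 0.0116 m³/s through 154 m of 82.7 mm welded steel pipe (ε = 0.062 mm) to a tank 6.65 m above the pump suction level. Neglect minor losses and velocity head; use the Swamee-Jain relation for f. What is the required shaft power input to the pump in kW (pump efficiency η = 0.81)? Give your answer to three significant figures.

P_shaft ≈ 2.20 kW

V = 4Q/(πD²) = 2.160 m/s; Re = 1.77×10^5; ε/D = 7.50×10^-4; f = 0.02033
h_f = f(L/D)V²/2g = 8.998 m
Total head H = z + h_f = 6.65 + 8.998 = 15.65 m
P_hyd = ρgQH = 998.5·9.81·0.0116·15.65 = 1.778 kW
P_shaft = P_hyd/η = 1.778/0.81 = 2.195 kW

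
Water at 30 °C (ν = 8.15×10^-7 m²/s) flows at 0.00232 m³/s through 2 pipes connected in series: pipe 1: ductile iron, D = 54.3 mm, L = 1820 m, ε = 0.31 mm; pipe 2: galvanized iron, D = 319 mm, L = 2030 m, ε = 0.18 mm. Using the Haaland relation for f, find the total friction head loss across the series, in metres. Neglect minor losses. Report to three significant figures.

Pipe 1: V = 1.002 m/s, Re = 6.67×10^4, ε/D = 0.00571, f = 0.03285, h_1 = f(L/D)V²/2g = 56.32 m
Pipe 2: V = 0.02903 m/s, Re = 1.14×10^4, ε/D = 5.64×10^-4, f = 0.03058, h_2 = f(L/D)V²/2g = 0.008357 m
Series → Q common, losses add: H = Σh = 56.33 m

H ≈ 56.3 m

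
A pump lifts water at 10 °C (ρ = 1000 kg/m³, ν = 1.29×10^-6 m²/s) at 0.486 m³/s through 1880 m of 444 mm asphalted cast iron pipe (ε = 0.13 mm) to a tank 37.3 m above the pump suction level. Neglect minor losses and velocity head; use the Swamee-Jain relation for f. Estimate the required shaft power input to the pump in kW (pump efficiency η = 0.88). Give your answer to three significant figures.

V = 4Q/(πD²) = 3.139 m/s; Re = 1.08×10^6; ε/D = 2.93×10^-4; f = 0.01564
h_f = f(L/D)V²/2g = 33.26 m
Total head H = z + h_f = 37.3 + 33.26 = 70.56 m
P_hyd = ρgQH = 1000·9.81·0.486·70.56 = 336.4 kW
P_shaft = P_hyd/η = 336.4/0.88 = 382.3 kW

P_shaft ≈ 382 kW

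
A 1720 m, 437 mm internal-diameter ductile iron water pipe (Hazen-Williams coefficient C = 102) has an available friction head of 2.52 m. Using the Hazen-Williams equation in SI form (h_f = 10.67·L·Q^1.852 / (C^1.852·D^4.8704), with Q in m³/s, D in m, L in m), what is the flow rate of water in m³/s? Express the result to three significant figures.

Q ≈ 0.0950 m³/s

Rearranging: Q = [h_f·C^1.852·D^4.8704 / (10.67·L)]^(1/1.852)
Q = [2.52·102^1.852·0.437^4.8704 / (10.67·1720)]^0.540 = 0.09499 m³/s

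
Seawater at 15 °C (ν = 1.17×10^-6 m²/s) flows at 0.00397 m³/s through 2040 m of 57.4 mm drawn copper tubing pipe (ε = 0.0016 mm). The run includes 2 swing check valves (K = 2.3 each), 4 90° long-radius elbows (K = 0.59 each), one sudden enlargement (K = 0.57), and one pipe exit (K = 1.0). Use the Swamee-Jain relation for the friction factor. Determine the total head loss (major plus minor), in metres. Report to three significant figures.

H_L ≈ 82.5 m

V = 4Q/(πD²) = 1.534 m/s; V²/2g = 0.1200 m
Re = 7.53×10^4, ε/D = 2.79×10^-5 → f = 0.01912 (Swamee-Jain)
Major: h_f = f(L/D)·V²/2g = 0.01912·35540·0.1200 = 81.51 m
Minor: ΣK = 8.53; h_m = ΣK·V²/2g = 1.023 m
Total H_L = 81.51 + 1.023 = 82.53 m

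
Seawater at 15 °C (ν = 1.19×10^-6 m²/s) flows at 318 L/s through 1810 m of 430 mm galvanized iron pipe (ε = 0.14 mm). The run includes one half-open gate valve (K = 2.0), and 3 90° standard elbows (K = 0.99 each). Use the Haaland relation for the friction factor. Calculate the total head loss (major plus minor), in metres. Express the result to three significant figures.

V = 4Q/(πD²) = 2.190 m/s; V²/2g = 0.2444 m
Re = 7.91×10^5, ε/D = 3.26×10^-4 → f = 0.01597 (Haaland)
Major: h_f = f(L/D)·V²/2g = 0.01597·4209·0.2444 = 16.43 m
Minor: ΣK = 4.97; h_m = ΣK·V²/2g = 1.215 m
Total H_L = 16.43 + 1.215 = 17.65 m

H_L ≈ 17.6 m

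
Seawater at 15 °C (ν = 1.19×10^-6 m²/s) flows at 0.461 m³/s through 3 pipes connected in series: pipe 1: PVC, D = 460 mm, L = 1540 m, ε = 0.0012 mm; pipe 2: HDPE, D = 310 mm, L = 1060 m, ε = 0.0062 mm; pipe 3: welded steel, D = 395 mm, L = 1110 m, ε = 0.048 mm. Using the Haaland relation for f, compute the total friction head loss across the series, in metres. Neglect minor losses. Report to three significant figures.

Pipe 1: V = 2.774 m/s, Re = 1.07×10^6, ε/D = 2.61×10^-6, f = 0.01150, h_1 = f(L/D)V²/2g = 15.09 m
Pipe 2: V = 6.108 m/s, Re = 1.59×10^6, ε/D = 2.00×10^-5, f = 0.01124, h_2 = f(L/D)V²/2g = 73.09 m
Pipe 3: V = 3.762 m/s, Re = 1.25×10^6, ε/D = 1.22×10^-4, f = 0.01343, h_3 = f(L/D)V²/2g = 27.22 m
Series → Q common, losses add: H = Σh = 115.4 m

H ≈ 115 m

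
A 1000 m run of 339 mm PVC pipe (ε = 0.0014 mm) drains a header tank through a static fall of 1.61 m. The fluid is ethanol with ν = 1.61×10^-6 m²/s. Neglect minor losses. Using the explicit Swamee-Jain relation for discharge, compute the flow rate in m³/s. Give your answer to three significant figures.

Q ≈ 0.0735 m³/s

Swamee-Jain (Type II): Q = -0.965·√(gD⁵h_f/L)·ln[ε/(3.7D) + √(3.17ν²L/(gD³h_f))]
√(gD⁵h_f/L) = √(9.81·0.339⁵·1.61/1000) = 0.008409
ε/(3.7D) = 1.12×10^-6; √(3.17ν²L/(gD³h_f)) = 1.16×10^-4
Q = -0.965·0.008409·ln(1.167×10^-4) = 0.07349 m³/s
Check: V = 0.814 m/s, Re = 1.71×10^5, f = 0.01604, h_f = 1.60 m ≈ 1.61 m ✓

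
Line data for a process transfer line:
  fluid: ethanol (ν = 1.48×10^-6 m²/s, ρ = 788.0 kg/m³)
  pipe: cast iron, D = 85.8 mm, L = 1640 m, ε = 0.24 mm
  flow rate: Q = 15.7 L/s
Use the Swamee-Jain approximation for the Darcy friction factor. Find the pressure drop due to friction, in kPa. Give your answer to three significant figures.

V = 4Q/(πD²) = 4·0.0157/(π·0.0858²) = 2.715 m/s
Re = VD/ν = 2.715·0.0858/1.48×10^-6 = 1.57×10^5 → turbulent
ε/D = 0.24/85.8 = 0.00280
Swamee-Jain: f = 0.02675
h_f = f(L/D)V²/(2g) = 0.02675·(1640/0.0858)·2.715²/(2·9.81) = 192.1 m
Δp = ρg·h_f = 788.0·9.81·192.1 = 1485 kPa

Δp ≈ 1490 kPa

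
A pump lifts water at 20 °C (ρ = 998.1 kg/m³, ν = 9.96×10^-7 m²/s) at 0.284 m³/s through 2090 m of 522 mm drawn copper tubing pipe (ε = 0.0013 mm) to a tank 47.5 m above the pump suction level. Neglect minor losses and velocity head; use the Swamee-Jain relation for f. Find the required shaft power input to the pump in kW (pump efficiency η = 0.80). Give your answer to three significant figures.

V = 4Q/(πD²) = 1.327 m/s; Re = 6.96×10^5; ε/D = 2.49×10^-6; f = 0.01240
h_f = f(L/D)V²/2g = 4.456 m
Total head H = z + h_f = 47.5 + 4.456 = 51.96 m
P_hyd = ρgQH = 998.1·9.81·0.284·51.96 = 144.5 kW
P_shaft = P_hyd/η = 144.5/0.80 = 180.6 kW

P_shaft ≈ 181 kW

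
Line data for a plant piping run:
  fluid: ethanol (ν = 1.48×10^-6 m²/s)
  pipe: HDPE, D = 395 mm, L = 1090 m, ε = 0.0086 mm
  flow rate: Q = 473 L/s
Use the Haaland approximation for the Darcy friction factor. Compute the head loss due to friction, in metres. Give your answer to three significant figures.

h_f ≈ 25.0 m

V = 4Q/(πD²) = 4·0.473/(π·0.395²) = 3.860 m/s
Re = VD/ν = 3.860·0.395/1.48×10^-6 = 1.03×10^6 → turbulent
ε/D = 0.0086/395 = 2.18×10^-5
Haaland: f = 0.01195
h_f = f(L/D)V²/(2g) = 0.01195·(1090/0.395)·3.860²/(2·9.81) = 25.03 m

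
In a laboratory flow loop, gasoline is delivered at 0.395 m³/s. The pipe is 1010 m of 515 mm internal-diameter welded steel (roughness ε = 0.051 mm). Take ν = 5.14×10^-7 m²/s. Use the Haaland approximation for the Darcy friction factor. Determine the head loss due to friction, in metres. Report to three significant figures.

V = 4Q/(πD²) = 4·0.395/(π·0.515²) = 1.896 m/s
Re = VD/ν = 1.896·0.515/5.14×10^-7 = 1.90×10^6 → turbulent
ε/D = 0.051/515 = 9.90×10^-5
Haaland: f = 0.01275
h_f = f(L/D)V²/(2g) = 0.01275·(1010/0.515)·1.896²/(2·9.81) = 4.584 m

h_f ≈ 4.58 m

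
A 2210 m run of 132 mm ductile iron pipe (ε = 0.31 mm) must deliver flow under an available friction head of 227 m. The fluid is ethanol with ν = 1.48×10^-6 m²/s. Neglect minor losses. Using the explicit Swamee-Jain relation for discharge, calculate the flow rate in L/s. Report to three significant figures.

Q ≈ 44.6 L/s

Swamee-Jain (Type II): Q = -0.965·√(gD⁵h_f/L)·ln[ε/(3.7D) + √(3.17ν²L/(gD³h_f))]
√(gD⁵h_f/L) = √(9.81·0.132⁵·227/2210) = 0.006355
ε/(3.7D) = 6.35×10^-4; √(3.17ν²L/(gD³h_f)) = 5.47×10^-5
Q = -0.965·0.006355·ln(6.895×10^-4) = 0.04464 m³/s
Check: V = 3.26 m/s, Re = 2.91×10^5, f = 0.02516, h_f = 228 m ≈ 227 m ✓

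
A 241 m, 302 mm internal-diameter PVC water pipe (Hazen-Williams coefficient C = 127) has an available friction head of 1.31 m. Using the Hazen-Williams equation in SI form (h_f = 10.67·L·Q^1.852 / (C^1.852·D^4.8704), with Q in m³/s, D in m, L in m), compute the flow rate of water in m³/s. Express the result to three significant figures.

Q ≈ 0.0908 m³/s

Rearranging: Q = [h_f·C^1.852·D^4.8704 / (10.67·L)]^(1/1.852)
Q = [1.31·127^1.852·0.302^4.8704 / (10.67·241)]^0.540 = 0.09084 m³/s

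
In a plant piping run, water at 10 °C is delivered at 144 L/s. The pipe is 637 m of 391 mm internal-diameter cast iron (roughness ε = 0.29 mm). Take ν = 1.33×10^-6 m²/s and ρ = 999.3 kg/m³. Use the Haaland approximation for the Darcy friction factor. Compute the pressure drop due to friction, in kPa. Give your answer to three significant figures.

Δp ≈ 22.5 kPa

V = 4Q/(πD²) = 4·0.144/(π·0.391²) = 1.199 m/s
Re = VD/ν = 1.199·0.391/1.33×10^-6 = 3.53×10^5 → turbulent
ε/D = 0.29/391 = 7.42×10^-4
Haaland: f = 0.01921
h_f = f(L/D)V²/(2g) = 0.01921·(637/0.391)·1.199²/(2·9.81) = 2.294 m
Δp = ρg·h_f = 999.3·9.81·2.294 = 22.49 kPa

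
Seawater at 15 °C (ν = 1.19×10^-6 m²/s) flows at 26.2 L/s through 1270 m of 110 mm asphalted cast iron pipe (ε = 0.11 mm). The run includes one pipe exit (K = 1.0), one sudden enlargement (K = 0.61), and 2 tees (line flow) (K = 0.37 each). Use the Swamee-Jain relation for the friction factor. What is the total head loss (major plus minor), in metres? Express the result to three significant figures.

V = 4Q/(πD²) = 2.757 m/s; V²/2g = 0.3874 m
Re = 2.55×10^5, ε/D = 0.00100 → f = 0.02091 (Swamee-Jain)
Major: h_f = f(L/D)·V²/2g = 0.02091·11545·0.3874 = 93.52 m
Minor: ΣK = 2.35; h_m = ΣK·V²/2g = 0.9104 m
Total H_L = 93.52 + 0.9104 = 94.43 m

H_L ≈ 94.4 m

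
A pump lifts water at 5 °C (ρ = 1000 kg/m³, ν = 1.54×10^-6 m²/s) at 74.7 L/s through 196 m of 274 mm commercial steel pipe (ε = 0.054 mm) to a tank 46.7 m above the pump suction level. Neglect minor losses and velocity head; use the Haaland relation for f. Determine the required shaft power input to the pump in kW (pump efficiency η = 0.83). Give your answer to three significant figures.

P_shaft ≈ 42.1 kW

V = 4Q/(πD²) = 1.267 m/s; Re = 2.25×10^5; ε/D = 1.97×10^-4; f = 0.01659
h_f = f(L/D)V²/2g = 0.9709 m
Total head H = z + h_f = 46.7 + 0.9709 = 47.67 m
P_hyd = ρgQH = 1000·9.81·0.0747·47.67 = 34.93 kW
P_shaft = P_hyd/η = 34.93/0.83 = 42.09 kW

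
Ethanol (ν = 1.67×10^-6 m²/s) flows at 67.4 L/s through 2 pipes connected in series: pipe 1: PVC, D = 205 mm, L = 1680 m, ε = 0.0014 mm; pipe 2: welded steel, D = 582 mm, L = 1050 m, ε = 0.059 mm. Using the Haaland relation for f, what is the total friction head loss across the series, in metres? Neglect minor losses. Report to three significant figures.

Pipe 1: V = 2.042 m/s, Re = 2.51×10^5, ε/D = 6.83×10^-6, f = 0.01489, h_1 = f(L/D)V²/2g = 25.93 m
Pipe 2: V = 0.2534 m/s, Re = 8.83×10^4, ε/D = 1.01×10^-4, f = 0.01871, h_2 = f(L/D)V²/2g = 0.1104 m
Series → Q common, losses add: H = Σh = 26.04 m

H ≈ 26.0 m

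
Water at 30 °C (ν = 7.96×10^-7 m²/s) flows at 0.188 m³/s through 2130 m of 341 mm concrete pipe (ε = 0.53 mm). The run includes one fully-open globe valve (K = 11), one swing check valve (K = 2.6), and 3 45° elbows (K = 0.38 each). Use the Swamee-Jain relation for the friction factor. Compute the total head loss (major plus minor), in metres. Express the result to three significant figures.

V = 4Q/(πD²) = 2.059 m/s; V²/2g = 0.2160 m
Re = 8.82×10^5, ε/D = 0.00155 → f = 0.02226 (Swamee-Jain)
Major: h_f = f(L/D)·V²/2g = 0.02226·6246·0.2160 = 30.04 m
Minor: ΣK = 14.7; h_m = ΣK·V²/2g = 3.184 m
Total H_L = 30.04 + 3.184 = 33.22 m

H_L ≈ 33.2 m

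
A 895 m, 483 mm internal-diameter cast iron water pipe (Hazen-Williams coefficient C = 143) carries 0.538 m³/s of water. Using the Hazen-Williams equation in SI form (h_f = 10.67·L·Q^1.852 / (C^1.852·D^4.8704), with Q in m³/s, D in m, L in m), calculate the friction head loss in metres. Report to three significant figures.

h_f ≈ 10.7 m

h_f = 10.67·895·0.538^1.852 / (143^1.852·0.483^4.8704) = 10.69 m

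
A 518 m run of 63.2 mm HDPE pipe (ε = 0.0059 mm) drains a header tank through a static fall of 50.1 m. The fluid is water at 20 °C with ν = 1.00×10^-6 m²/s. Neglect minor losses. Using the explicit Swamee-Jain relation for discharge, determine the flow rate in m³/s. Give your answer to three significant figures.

Q ≈ 0.00837 m³/s

Swamee-Jain (Type II): Q = -0.965·√(gD⁵h_f/L)·ln[ε/(3.7D) + √(3.17ν²L/(gD³h_f))]
√(gD⁵h_f/L) = √(9.81·0.0632⁵·50.1/518) = 9.781×10^-4
ε/(3.7D) = 2.52×10^-5; √(3.17ν²L/(gD³h_f)) = 1.15×10^-4
Q = -0.965·9.781×10^-4·ln(1.403×10^-4) = 0.008374 m³/s
Check: V = 2.67 m/s, Re = 1.69×10^5, f = 0.01679, h_f = 50.0 m ≈ 50.1 m ✓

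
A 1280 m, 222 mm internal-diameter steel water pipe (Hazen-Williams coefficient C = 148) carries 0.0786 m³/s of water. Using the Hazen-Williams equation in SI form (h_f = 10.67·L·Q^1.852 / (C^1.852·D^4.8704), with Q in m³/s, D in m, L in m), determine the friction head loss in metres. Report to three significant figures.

h_f = 10.67·1280·0.0786^1.852 / (148^1.852·0.222^4.8704) = 17.94 m

h_f ≈ 17.9 m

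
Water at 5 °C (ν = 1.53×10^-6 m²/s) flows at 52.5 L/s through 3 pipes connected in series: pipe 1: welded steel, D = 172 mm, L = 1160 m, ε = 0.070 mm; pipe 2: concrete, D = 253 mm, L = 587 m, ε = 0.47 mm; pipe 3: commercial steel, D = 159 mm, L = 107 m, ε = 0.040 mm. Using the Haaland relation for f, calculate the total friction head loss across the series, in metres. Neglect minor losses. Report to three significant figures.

H ≈ 38.2 m

Pipe 1: V = 2.260 m/s, Re = 2.54×10^5, ε/D = 4.07×10^-4, f = 0.01774, h_1 = f(L/D)V²/2g = 31.14 m
Pipe 2: V = 1.044 m/s, Re = 1.73×10^5, ε/D = 0.00186, f = 0.02396, h_2 = f(L/D)V²/2g = 3.090 m
Pipe 3: V = 2.644 m/s, Re = 2.75×10^5, ε/D = 2.52×10^-4, f = 0.01660, h_3 = f(L/D)V²/2g = 3.981 m
Series → Q common, losses add: H = Σh = 38.21 m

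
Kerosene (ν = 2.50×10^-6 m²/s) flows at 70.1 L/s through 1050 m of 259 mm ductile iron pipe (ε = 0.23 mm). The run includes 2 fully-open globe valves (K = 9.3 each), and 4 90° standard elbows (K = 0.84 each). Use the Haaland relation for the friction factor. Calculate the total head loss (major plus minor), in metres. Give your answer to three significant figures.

V = 4Q/(πD²) = 1.331 m/s; V²/2g = 0.09023 m
Re = 1.38×10^5, ε/D = 8.88×10^-4 → f = 0.02098 (Haaland)
Major: h_f = f(L/D)·V²/2g = 0.02098·4054·0.09023 = 7.674 m
Minor: ΣK = 22.0; h_m = ΣK·V²/2g = 1.981 m
Total H_L = 7.674 + 1.981 = 9.656 m

H_L ≈ 9.66 m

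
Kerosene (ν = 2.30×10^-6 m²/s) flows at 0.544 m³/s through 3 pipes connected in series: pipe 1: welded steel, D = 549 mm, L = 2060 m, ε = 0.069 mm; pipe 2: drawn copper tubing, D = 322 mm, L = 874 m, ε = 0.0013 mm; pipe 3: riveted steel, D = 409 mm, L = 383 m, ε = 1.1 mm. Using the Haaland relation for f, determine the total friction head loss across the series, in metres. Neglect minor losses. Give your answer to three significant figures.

Pipe 1: V = 2.298 m/s, Re = 5.49×10^5, ε/D = 1.26×10^-4, f = 0.01441, h_1 = f(L/D)V²/2g = 14.55 m
Pipe 2: V = 6.680 m/s, Re = 9.35×10^5, ε/D = 4.04×10^-6, f = 0.01178, h_2 = f(L/D)V²/2g = 72.74 m
Pipe 3: V = 4.141 m/s, Re = 7.36×10^5, ε/D = 0.00269, f = 0.02561, h_3 = f(L/D)V²/2g = 20.96 m
Series → Q common, losses add: H = Σh = 108.3 m

H ≈ 108 m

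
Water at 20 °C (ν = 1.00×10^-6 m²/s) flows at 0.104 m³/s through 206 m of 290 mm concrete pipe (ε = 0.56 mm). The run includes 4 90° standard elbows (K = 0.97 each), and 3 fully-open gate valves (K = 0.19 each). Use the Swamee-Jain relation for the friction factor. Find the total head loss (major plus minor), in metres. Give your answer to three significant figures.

H_L ≈ 2.69 m

V = 4Q/(πD²) = 1.575 m/s; V²/2g = 0.1264 m
Re = 4.57×10^5, ε/D = 0.00193 → f = 0.02373 (Swamee-Jain)
Major: h_f = f(L/D)·V²/2g = 0.02373·710.3·0.1264 = 2.130 m
Minor: ΣK = 4.45; h_m = ΣK·V²/2g = 0.5623 m
Total H_L = 2.130 + 0.5623 = 2.693 m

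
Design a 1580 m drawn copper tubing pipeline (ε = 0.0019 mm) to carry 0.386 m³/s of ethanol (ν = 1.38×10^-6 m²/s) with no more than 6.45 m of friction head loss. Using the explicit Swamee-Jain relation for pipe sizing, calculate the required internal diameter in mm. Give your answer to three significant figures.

D ≈ 525 mm

Swamee-Jain (Type III): D = 0.66·[ε^1.25·(LQ²/(gh_f))^4.75 + ν·Q^9.4·(L/(gh_f))^5.2]^0.04
LQ²/(gh_f) = 3.721; L/(gh_f) = 24.97
Term 1 = ε^1.25·(…)^4.75 = 3.62×10^-5; Term 2 = ν·Q^9.4·(…)^5.2 = 0.00331
D = 0.66·(3.62×10^-5 + 0.00331)^0.04 = 0.5255 m = 525 mm
Check: V = 1.78 m/s, Re = 6.78×10^5, f = 0.01248, h_f = 6.06 m ≈ 6.45 m ✓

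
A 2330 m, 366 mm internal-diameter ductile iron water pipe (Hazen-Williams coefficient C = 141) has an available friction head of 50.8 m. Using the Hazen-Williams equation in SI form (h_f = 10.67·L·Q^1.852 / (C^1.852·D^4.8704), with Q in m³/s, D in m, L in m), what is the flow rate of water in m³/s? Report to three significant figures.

Q ≈ 0.354 m³/s

Rearranging: Q = [h_f·C^1.852·D^4.8704 / (10.67·L)]^(1/1.852)
Q = [50.8·141^1.852·0.366^4.8704 / (10.67·2330)]^0.540 = 0.3540 m³/s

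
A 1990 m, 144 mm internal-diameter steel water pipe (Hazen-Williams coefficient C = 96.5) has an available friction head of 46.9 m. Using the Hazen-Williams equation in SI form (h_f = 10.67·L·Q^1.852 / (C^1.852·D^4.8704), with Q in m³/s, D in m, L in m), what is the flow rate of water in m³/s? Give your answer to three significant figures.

Q ≈ 0.0217 m³/s

Rearranging: Q = [h_f·C^1.852·D^4.8704 / (10.67·L)]^(1/1.852)
Q = [46.9·96.5^1.852·0.144^4.8704 / (10.67·1990)]^0.540 = 0.02173 m³/s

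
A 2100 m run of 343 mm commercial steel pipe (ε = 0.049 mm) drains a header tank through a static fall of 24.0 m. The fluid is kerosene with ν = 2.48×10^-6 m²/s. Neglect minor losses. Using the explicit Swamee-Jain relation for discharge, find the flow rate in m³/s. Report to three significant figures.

Swamee-Jain (Type II): Q = -0.965·√(gD⁵h_f/L)·ln[ε/(3.7D) + √(3.17ν²L/(gD³h_f))]
√(gD⁵h_f/L) = √(9.81·0.343⁵·24.0/2100) = 0.02307
ε/(3.7D) = 3.86×10^-5; √(3.17ν²L/(gD³h_f)) = 6.56×10^-5
Q = -0.965·0.02307·ln(1.043×10^-4) = 0.2041 m³/s
Check: V = 2.21 m/s, Re = 3.06×10^5, f = 0.01579, h_f = 24.1 m ≈ 24.0 m ✓

Q ≈ 0.204 m³/s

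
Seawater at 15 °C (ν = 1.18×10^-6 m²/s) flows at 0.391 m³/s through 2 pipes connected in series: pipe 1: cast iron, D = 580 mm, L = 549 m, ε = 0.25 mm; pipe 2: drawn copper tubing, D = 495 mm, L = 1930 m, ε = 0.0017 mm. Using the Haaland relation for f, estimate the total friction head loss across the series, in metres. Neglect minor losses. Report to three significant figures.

H ≈ 11.6 m

Pipe 1: V = 1.480 m/s, Re = 7.27×10^5, ε/D = 4.31×10^-4, f = 0.01685, h_1 = f(L/D)V²/2g = 1.780 m
Pipe 2: V = 2.032 m/s, Re = 8.52×10^5, ε/D = 3.43×10^-6, f = 0.01195, h_2 = f(L/D)V²/2g = 9.807 m
Series → Q common, losses add: H = Σh = 11.59 m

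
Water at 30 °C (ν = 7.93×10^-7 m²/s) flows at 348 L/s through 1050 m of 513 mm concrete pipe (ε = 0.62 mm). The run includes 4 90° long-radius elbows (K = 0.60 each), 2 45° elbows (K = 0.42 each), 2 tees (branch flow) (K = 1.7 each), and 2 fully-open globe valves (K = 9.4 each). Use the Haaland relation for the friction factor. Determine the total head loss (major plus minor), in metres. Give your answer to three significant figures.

V = 4Q/(πD²) = 1.684 m/s; V²/2g = 0.1445 m
Re = 1.09×10^6, ε/D = 0.00121 → f = 0.02083 (Haaland)
Major: h_f = f(L/D)·V²/2g = 0.02083·2047·0.1445 = 6.159 m
Minor: ΣK = 25.4; h_m = ΣK·V²/2g = 3.676 m
Total H_L = 6.159 + 3.676 = 9.835 m

H_L ≈ 9.83 m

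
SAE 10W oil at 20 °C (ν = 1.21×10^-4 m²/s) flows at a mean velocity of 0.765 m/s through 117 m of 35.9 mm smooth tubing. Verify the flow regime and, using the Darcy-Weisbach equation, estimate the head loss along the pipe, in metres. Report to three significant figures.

h_f ≈ 27.4 m

Re = VD/ν = 0.765·0.03590/1.21×10^-4 = 227 → laminar (Re < 2300)
f = 64/Re = 0.2820
h_f = f(L/D)V²/(2g) = 0.2820·(117/0.03590)·0.765²/(2·9.81) = 27.41 m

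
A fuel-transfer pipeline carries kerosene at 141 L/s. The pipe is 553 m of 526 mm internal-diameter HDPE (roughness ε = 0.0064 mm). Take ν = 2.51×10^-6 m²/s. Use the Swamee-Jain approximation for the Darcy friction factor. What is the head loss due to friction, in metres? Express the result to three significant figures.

V = 4Q/(πD²) = 4·0.141/(π·0.526²) = 0.6489 m/s
Re = VD/ν = 0.6489·0.526/2.51×10^-6 = 1.36×10^5 → turbulent
ε/D = 0.0064/526 = 1.22×10^-5
Swamee-Jain: f = 0.01686
h_f = f(L/D)V²/(2g) = 0.01686·(553/0.526)·0.6489²/(2·9.81) = 0.3803 m

h_f ≈ 0.380 m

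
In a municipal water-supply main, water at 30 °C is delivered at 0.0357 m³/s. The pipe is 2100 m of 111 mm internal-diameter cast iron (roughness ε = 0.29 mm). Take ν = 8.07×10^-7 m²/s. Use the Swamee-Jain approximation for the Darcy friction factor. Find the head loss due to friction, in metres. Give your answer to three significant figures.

V = 4Q/(πD²) = 4·0.0357/(π·0.111²) = 3.689 m/s
Re = VD/ν = 3.689·0.111/8.07×10^-7 = 5.07×10^5 → turbulent
ε/D = 0.29/111 = 0.00261
Swamee-Jain: f = 0.02558
h_f = f(L/D)V²/(2g) = 0.02558·(2100/0.111)·3.689²/(2·9.81) = 335.8 m

h_f ≈ 336 m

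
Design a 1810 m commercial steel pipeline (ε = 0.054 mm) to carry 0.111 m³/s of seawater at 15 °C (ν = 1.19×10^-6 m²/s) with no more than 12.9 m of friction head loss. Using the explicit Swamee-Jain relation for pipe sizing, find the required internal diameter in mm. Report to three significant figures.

D ≈ 299 mm

Swamee-Jain (Type III): D = 0.66·[ε^1.25·(LQ²/(gh_f))^4.75 + ν·Q^9.4·(L/(gh_f))^5.2]^0.04
LQ²/(gh_f) = 0.1762; L/(gh_f) = 14.30
Term 1 = ε^1.25·(…)^4.75 = 1.21×10^-9; Term 2 = ν·Q^9.4·(…)^5.2 = 1.29×10^-9
D = 0.66·(1.21×10^-9 + 1.29×10^-9)^0.04 = 0.2989 m = 299 mm
Check: V = 1.58 m/s, Re = 3.97×10^5, f = 0.01567, h_f = 12.1 m ≈ 12.9 m ✓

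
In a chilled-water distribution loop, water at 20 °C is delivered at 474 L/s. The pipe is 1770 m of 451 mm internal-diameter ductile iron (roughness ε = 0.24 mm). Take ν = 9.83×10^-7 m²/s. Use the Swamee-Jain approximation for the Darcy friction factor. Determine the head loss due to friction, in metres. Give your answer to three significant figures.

V = 4Q/(πD²) = 4·0.474/(π·0.451²) = 2.967 m/s
Re = VD/ν = 2.967·0.451/9.83×10^-7 = 1.36×10^6 → turbulent
ε/D = 0.24/451 = 5.32×10^-4
Swamee-Jain: f = 0.01738
h_f = f(L/D)V²/(2g) = 0.01738·(1770/0.451)·2.967²/(2·9.81) = 30.60 m

h_f ≈ 30.6 m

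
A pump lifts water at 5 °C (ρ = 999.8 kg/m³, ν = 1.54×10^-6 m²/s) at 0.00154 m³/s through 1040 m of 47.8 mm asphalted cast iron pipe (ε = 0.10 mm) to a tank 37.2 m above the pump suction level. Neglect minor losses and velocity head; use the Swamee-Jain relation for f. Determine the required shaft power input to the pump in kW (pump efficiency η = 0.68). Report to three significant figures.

V = 4Q/(πD²) = 0.8582 m/s; Re = 2.66×10^4; ε/D = 0.00209; f = 0.02903
h_f = f(L/D)V²/2g = 23.71 m
Total head H = z + h_f = 37.2 + 23.71 = 60.91 m
P_hyd = ρgQH = 999.8·9.81·0.00154·60.91 = 0.9200 kW
P_shaft = P_hyd/η = 0.9200/0.68 = 1.353 kW

P_shaft ≈ 1.35 kW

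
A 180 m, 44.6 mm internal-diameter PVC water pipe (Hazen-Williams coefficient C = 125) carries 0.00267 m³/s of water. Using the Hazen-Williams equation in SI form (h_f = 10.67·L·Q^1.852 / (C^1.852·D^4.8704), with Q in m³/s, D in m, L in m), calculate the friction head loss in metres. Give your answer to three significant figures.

h_f = 10.67·180·0.00267^1.852 / (125^1.852·0.0446^4.8704) = 16.30 m

h_f ≈ 16.3 m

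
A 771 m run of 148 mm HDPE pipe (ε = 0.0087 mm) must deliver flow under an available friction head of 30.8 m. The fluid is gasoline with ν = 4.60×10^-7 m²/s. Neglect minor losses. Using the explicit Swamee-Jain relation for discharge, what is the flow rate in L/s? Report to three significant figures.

Swamee-Jain (Type II): Q = -0.965·√(gD⁵h_f/L)·ln[ε/(3.7D) + √(3.17ν²L/(gD³h_f))]
√(gD⁵h_f/L) = √(9.81·0.148⁵·30.8/771) = 0.005275
ε/(3.7D) = 1.59×10^-5; √(3.17ν²L/(gD³h_f)) = 2.30×10^-5
Q = -0.965·0.005275·ln(3.887×10^-5) = 0.05170 m³/s
Check: V = 3.01 m/s, Re = 9.67×10^5, f = 0.01289, h_f = 30.9 m ≈ 30.8 m ✓

Q ≈ 51.7 L/s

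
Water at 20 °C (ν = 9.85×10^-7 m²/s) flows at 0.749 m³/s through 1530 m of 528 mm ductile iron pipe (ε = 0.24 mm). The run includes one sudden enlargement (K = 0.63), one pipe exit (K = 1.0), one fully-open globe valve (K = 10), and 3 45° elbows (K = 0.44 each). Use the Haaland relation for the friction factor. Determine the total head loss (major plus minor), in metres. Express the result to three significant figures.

V = 4Q/(πD²) = 3.421 m/s; V²/2g = 0.5964 m
Re = 1.83×10^6, ε/D = 4.55×10^-4 → f = 0.01664 (Haaland)
Major: h_f = f(L/D)·V²/2g = 0.01664·2898·0.5964 = 28.76 m
Minor: ΣK = 12.9; h_m = ΣK·V²/2g = 7.724 m
Total H_L = 28.76 + 7.724 = 36.49 m

H_L ≈ 36.5 m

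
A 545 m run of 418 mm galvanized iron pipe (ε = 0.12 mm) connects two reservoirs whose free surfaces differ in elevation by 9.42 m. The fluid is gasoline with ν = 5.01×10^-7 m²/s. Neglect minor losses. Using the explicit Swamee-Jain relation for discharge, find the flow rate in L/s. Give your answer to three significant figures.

Swamee-Jain (Type II): Q = -0.965·√(gD⁵h_f/L)·ln[ε/(3.7D) + √(3.17ν²L/(gD³h_f))]
√(gD⁵h_f/L) = √(9.81·0.418⁵·9.42/545) = 0.04652
ε/(3.7D) = 7.76×10^-5; √(3.17ν²L/(gD³h_f)) = 8.02×10^-6
Q = -0.965·0.04652·ln(8.561×10^-5) = 0.4204 m³/s
Check: V = 3.06 m/s, Re = 2.56×10^6, f = 0.01518, h_f = 9.47 m ≈ 9.42 m ✓

Q ≈ 420 L/s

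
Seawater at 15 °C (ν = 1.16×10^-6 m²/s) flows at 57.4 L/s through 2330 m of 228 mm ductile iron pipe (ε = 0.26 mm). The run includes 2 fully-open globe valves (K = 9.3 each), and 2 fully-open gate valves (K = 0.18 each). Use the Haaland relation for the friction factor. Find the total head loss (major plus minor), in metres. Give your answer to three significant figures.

V = 4Q/(πD²) = 1.406 m/s; V²/2g = 0.1007 m
Re = 2.76×10^5, ε/D = 0.00114 → f = 0.02116 (Haaland)
Major: h_f = f(L/D)·V²/2g = 0.02116·10219·0.1007 = 21.78 m
Minor: ΣK = 19.0; h_m = ΣK·V²/2g = 1.910 m
Total H_L = 21.78 + 1.910 = 23.69 m

H_L ≈ 23.7 m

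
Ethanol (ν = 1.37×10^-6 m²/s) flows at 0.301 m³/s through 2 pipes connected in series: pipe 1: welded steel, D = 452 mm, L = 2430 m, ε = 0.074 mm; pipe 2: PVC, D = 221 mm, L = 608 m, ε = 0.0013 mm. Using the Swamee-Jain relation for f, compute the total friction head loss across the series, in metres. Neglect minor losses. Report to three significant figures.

H ≈ 112 m

Pipe 1: V = 1.876 m/s, Re = 6.19×10^5, ε/D = 1.64×10^-4, f = 0.01487, h_1 = f(L/D)V²/2g = 14.34 m
Pipe 2: V = 7.847 m/s, Re = 1.27×10^6, ε/D = 5.88×10^-6, f = 0.01133, h_2 = f(L/D)V²/2g = 97.82 m
Series → Q common, losses add: H = Σh = 112.2 m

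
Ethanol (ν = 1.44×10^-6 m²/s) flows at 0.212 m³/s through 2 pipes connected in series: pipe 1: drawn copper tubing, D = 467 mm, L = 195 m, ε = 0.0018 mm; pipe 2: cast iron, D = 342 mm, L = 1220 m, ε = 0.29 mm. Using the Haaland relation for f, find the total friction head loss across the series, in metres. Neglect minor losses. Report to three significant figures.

Pipe 1: V = 1.238 m/s, Re = 4.01×10^5, ε/D = 3.85×10^-6, f = 0.01363, h_1 = f(L/D)V²/2g = 0.4443 m
Pipe 2: V = 2.308 m/s, Re = 5.48×10^5, ε/D = 8.48×10^-4, f = 0.01945, h_2 = f(L/D)V²/2g = 18.83 m
Series → Q common, losses add: H = Σh = 19.27 m

H ≈ 19.3 m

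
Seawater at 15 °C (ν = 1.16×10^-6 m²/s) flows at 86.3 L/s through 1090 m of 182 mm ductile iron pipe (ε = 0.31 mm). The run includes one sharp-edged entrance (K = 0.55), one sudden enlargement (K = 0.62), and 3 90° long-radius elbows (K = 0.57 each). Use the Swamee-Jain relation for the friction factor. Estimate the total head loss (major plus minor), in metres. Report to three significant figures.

H_L ≈ 78.7 m

V = 4Q/(πD²) = 3.317 m/s; V²/2g = 0.5609 m
Re = 5.20×10^5, ε/D = 0.00170 → f = 0.02296 (Swamee-Jain)
Major: h_f = f(L/D)·V²/2g = 0.02296·5989·0.5609 = 77.12 m
Minor: ΣK = 2.88; h_m = ΣK·V²/2g = 1.615 m
Total H_L = 77.12 + 1.615 = 78.74 m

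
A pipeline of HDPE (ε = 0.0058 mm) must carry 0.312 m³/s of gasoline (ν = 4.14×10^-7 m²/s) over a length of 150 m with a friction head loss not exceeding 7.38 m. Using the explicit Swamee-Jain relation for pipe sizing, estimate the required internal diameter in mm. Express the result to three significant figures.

Swamee-Jain (Type III): D = 0.66·[ε^1.25·(LQ²/(gh_f))^4.75 + ν·Q^9.4·(L/(gh_f))^5.2]^0.04
LQ²/(gh_f) = 0.2017; L/(gh_f) = 2.072
Term 1 = ε^1.25·(…)^4.75 = 1.42×10^-10; Term 2 = ν·Q^9.4·(…)^5.2 = 3.21×10^-10
D = 0.66·(1.42×10^-10 + 3.21×10^-10)^0.04 = 0.2794 m = 279 mm
Check: V = 5.09 m/s, Re = 3.43×10^6, f = 0.01049, h_f = 7.44 m ≈ 7.38 m ✓

D ≈ 279 mm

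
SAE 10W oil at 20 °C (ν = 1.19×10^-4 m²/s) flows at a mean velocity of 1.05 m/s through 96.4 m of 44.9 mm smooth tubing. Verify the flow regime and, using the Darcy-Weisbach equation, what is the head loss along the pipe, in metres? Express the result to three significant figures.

h_f ≈ 19.5 m

Re = VD/ν = 1.05·0.04490/1.19×10^-4 = 396 → laminar (Re < 2300)
f = 64/Re = 0.1615
h_f = f(L/D)V²/(2g) = 0.1615·(96.4/0.04490)·1.05²/(2·9.81) = 19.49 m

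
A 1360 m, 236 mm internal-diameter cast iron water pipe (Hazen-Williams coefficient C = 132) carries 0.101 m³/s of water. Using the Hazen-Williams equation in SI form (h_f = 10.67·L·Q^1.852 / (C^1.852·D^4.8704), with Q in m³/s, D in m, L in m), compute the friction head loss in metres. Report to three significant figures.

h_f = 10.67·1360·0.101^1.852 / (132^1.852·0.236^4.8704) = 27.83 m

h_f ≈ 27.8 m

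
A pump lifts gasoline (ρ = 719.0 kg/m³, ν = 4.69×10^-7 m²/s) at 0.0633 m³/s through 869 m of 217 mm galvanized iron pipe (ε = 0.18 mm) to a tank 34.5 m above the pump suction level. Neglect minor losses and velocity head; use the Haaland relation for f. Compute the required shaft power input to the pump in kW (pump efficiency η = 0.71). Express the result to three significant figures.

P_shaft ≈ 28.9 kW

V = 4Q/(πD²) = 1.712 m/s; Re = 7.92×10^5; ε/D = 8.29×10^-4; f = 0.01919
h_f = f(L/D)V²/2g = 11.48 m
Total head H = z + h_f = 34.5 + 11.48 = 45.98 m
P_hyd = ρgQH = 719.0·9.81·0.0633·45.98 = 20.53 kW
P_shaft = P_hyd/η = 20.53/0.71 = 28.91 kW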